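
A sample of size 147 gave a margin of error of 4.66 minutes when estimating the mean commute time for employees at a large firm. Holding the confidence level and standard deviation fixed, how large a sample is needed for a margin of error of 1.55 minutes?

1329

Margin of error scales as 1/√n, so n₂ = n₁·(E₁/E₂)².
n₂ = 147 × (4.66/1.55)² = 147 × 9.039 = 1328.73
Round up: n₂ = 1329.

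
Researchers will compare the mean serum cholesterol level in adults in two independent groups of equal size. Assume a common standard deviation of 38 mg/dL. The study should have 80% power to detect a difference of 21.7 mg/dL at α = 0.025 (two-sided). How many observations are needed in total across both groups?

For two equal groups, n per group = 2·((z_{α/2} + z_β)·σ/δ)².
z_{α/2} = 2.241; z_β = 0.842 (power 80%).
n = 2 × (3.083 × 38 / 21.7)² = 2 × 29.15 = 58.30
Round up: n = 59 per group.
Total across both groups: 2 × 59 = 118.

118 total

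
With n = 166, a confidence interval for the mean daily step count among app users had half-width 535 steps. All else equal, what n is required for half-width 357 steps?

Margin of error scales as 1/√n, so n₂ = n₁·(E₁/E₂)².
n₂ = 166 × (535/357)² = 166 × 2.246 = 372.84
Round up: n₂ = 373.

373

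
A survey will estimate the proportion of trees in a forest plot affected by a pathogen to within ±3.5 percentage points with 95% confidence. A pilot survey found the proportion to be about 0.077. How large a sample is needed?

For a proportion with margin E = 0.035 at 95% confidence, z = 1.960.
n = p̂(1−p̂)(z/E)² = 0.077 × 0.923 × (1.960/0.035)² = 222.88
Round up: n = 223.

223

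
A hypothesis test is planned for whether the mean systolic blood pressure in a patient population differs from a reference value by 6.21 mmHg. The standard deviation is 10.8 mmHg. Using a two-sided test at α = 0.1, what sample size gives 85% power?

n = 22

For a one-sample z-test, n = ((z_{α/2} + z_β)·σ/δ)².
z_{α/2} = 1.645 (two-sided α = 0.1); z_β = 1.036 (power 85% → β = 0.15).
n = (2.681 × 10.8 / 6.21)² = 21.74
Round up: n = 22.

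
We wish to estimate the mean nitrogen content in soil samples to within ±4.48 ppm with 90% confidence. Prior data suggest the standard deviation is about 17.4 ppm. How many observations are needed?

For a mean, the margin of error is E = z·σ/√n, so n = (zσ/E)².
At 90% confidence, z = 1.645.
n = (1.645 × 17.4 / 4.48)² = 40.82
Round up: n = 41.

n = 41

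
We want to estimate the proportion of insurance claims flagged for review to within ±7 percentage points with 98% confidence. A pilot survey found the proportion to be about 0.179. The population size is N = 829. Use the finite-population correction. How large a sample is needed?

For a proportion with margin E = 0.07 at 98% confidence, z = 2.326.
n = p̂(1−p̂)(z/E)² = 0.179 × 0.821 × (2.326/0.07)² = 162.26 — call this n₀.
Finite-population correction with N = 829: n = n₀ / (1 + (n₀−1)/N) = 162.26 / 1.195 = 135.78
Round up: n = 136.

n = 136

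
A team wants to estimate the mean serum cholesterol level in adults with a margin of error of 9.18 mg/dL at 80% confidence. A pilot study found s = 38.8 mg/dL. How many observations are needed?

For a mean, the margin of error is E = z·σ/√n, so n = (zσ/E)².
At 80% confidence, z = 1.282.
n = (1.282 × 38.8 / 9.18)² = 29.36
Round up: n = 30.

30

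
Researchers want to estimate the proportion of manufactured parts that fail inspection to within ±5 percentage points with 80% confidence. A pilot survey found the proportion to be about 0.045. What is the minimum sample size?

n = 29

For a proportion with margin E = 0.05 at 80% confidence, z = 1.282.
n = p̂(1−p̂)(z/E)² = 0.045 × 0.955 × (1.282/0.05)² = 28.25
Round up: n = 29.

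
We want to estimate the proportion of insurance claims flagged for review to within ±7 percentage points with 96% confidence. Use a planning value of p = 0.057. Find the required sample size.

For a proportion with margin E = 0.07 at 96% confidence, z = 2.054.
n = p̂(1−p̂)(z/E)² = 0.057 × 0.943 × (2.054/0.07)² = 46.28
Round up: n = 47.

47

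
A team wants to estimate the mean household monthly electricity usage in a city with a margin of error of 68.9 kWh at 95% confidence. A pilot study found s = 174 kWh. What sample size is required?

n = 25

For a mean, the margin of error is E = z·σ/√n, so n = (zσ/E)².
At 95% confidence, z = 1.960.
n = (1.960 × 174 / 68.9)² = 24.50
Round up: n = 25.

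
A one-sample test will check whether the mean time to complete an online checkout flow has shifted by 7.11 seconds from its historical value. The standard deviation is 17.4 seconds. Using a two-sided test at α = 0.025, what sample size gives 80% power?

For a one-sample z-test, n = ((z_{α/2} + z_β)·σ/δ)².
z_{α/2} = 2.241 (two-sided α = 0.025); z_β = 0.842 (power 80% → β = 0.2).
n = (3.083 × 17.4 / 7.11)² = 56.93
Round up: n = 57.

n = 57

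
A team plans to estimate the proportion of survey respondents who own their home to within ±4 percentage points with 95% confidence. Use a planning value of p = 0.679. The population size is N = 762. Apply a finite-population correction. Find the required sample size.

311

For a proportion with margin E = 0.04 at 95% confidence, z = 1.960.
n = p̂(1−p̂)(z/E)² = 0.679 × 0.321 × (1.960/0.04)² = 523.32 — call this n₀.
Finite-population correction with N = 762: n = n₀ / (1 + (n₀−1)/N) = 523.32 / 1.685 = 310.58
Round up: n = 311.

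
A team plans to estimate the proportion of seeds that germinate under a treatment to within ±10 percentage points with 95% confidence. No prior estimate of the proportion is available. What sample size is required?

For a proportion with margin E = 0.1 at 95% confidence, z = 1.960.
With no prior estimate, use p = 0.5, which maximizes p(1−p) at 0.25.
n = 0.25 × (z/E)² = 0.25 × (1.960/0.1)² = 96.04
Round up: n = 97.

97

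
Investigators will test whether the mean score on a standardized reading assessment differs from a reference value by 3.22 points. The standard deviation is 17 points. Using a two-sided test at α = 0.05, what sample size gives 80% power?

219

For a one-sample z-test, n = ((z_{α/2} + z_β)·σ/δ)².
z_{α/2} = 1.960 (two-sided α = 0.05); z_β = 0.842 (power 80% → β = 0.2).
n = (2.802 × 17 / 3.22)² = 218.84
Round up: n = 219.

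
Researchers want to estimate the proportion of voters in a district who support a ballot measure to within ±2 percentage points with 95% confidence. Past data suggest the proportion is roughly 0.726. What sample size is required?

n = 1911

For a proportion with margin E = 0.02 at 95% confidence, z = 1.960.
n = p̂(1−p̂)(z/E)² = 0.726 × 0.274 × (1.960/0.02)² = 1910.47
Round up: n = 1911.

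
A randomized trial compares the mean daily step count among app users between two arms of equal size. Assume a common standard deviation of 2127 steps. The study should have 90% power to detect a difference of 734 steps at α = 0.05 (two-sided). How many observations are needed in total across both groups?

354 total

For two equal groups, n per group = 2·((z_{α/2} + z_β)·σ/δ)².
z_{α/2} = 1.960; z_β = 1.282 (power 90%).
n = 2 × (3.242 × 2127 / 734)² = 2 × 88.26 = 176.52
Round up: n = 177 per group.
Total across both groups: 2 × 177 = 354.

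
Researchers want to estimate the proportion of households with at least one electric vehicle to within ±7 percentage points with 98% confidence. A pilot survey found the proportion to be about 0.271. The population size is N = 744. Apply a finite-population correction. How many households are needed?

For a proportion with margin E = 0.07 at 98% confidence, z = 2.326.
n = p̂(1−p̂)(z/E)² = 0.271 × 0.729 × (2.326/0.07)² = 218.13 — call this n₀.
Finite-population correction with N = 744: n = n₀ / (1 + (n₀−1)/N) = 218.13 / 1.292 = 168.83
Round up: n = 169.

169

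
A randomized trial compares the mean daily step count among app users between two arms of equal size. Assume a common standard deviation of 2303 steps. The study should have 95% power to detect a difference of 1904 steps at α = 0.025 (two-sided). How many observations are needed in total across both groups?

90 total

For two equal groups, n per group = 2·((z_{α/2} + z_β)·σ/δ)².
z_{α/2} = 2.241; z_β = 1.645 (power 95%).
n = 2 × (3.886 × 2303 / 1904)² = 2 × 22.09 = 44.18
Round up: n = 45 per group.
Total across both groups: 2 × 45 = 90.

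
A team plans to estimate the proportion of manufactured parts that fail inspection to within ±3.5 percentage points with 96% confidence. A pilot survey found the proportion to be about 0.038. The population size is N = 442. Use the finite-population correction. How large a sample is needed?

For a proportion with margin E = 0.035 at 96% confidence, z = 2.054.
n = p̂(1−p̂)(z/E)² = 0.038 × 0.962 × (2.054/0.035)² = 125.90 — call this n₀.
Finite-population correction with N = 442: n = n₀ / (1 + (n₀−1)/N) = 125.90 / 1.283 = 98.13
Round up: n = 99.

99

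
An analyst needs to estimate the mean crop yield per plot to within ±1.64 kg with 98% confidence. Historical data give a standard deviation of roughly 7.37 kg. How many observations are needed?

For a mean, the margin of error is E = z·σ/√n, so n = (zσ/E)².
At 98% confidence, z = 2.326.
n = (2.326 × 7.37 / 1.64)² = 109.26
Round up: n = 110.

110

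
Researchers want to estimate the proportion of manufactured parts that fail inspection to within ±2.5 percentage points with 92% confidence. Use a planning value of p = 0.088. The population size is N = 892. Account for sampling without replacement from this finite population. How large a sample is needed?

For a proportion with margin E = 0.025 at 92% confidence, z = 1.751.
n = p̂(1−p̂)(z/E)² = 0.088 × 0.912 × (1.751/0.025)² = 393.70 — call this n₀.
Finite-population correction with N = 892: n = n₀ / (1 + (n₀−1)/N) = 393.70 / 1.44 = 273.40
Round up: n = 274.

274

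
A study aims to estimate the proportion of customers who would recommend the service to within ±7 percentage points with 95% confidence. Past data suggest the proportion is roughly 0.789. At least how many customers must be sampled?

131

For a proportion with margin E = 0.07 at 95% confidence, z = 1.960.
n = p̂(1−p̂)(z/E)² = 0.789 × 0.211 × (1.960/0.07)² = 130.52
Round up: n = 131.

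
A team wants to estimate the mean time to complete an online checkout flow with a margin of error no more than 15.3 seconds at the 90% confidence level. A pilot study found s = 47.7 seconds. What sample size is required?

For a mean, the margin of error is E = z·σ/√n, so n = (zσ/E)².
At 90% confidence, z = 1.645.
n = (1.645 × 47.7 / 15.3)² = 26.30
Round up: n = 27.

27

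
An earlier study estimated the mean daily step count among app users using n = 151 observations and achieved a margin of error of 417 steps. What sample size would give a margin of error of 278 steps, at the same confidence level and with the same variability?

340

Margin of error scales as 1/√n, so n₂ = n₁·(E₁/E₂)².
n₂ = 151 × (417/278)² = 151 × 2.25 = 339.75
Round up: n₂ = 340.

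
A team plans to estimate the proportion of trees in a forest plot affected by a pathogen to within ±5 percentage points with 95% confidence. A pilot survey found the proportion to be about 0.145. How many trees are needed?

For a proportion with margin E = 0.05 at 95% confidence, z = 1.960.
n = p̂(1−p̂)(z/E)² = 0.145 × 0.855 × (1.960/0.05)² = 190.50
Round up: n = 191.

n = 191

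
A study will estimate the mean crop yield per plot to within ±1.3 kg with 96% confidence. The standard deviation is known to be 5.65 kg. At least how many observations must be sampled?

80

For a mean, the margin of error is E = z·σ/√n, so n = (zσ/E)².
At 96% confidence, z = 2.054.
n = (2.054 × 5.65 / 1.3)² = 79.69
Round up: n = 80.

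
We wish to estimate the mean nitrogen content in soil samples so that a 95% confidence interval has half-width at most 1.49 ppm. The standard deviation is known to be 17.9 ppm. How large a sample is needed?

555

For a mean, the margin of error is E = z·σ/√n, so n = (zσ/E)².
At 95% confidence, z = 1.960.
n = (1.960 × 17.9 / 1.49)² = 554.43
Round up: n = 555.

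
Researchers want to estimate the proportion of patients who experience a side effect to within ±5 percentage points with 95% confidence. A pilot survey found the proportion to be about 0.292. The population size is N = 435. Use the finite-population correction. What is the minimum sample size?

For a proportion with margin E = 0.05 at 95% confidence, z = 1.960.
n = p̂(1−p̂)(z/E)² = 0.292 × 0.708 × (1.960/0.05)² = 317.68 — call this n₀.
Finite-population correction with N = 435: n = n₀ / (1 + (n₀−1)/N) = 317.68 / 1.728 = 183.84
Round up: n = 184.

184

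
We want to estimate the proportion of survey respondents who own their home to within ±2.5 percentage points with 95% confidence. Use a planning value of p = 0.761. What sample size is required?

For a proportion with margin E = 0.025 at 95% confidence, z = 1.960.
n = p̂(1−p̂)(z/E)² = 0.761 × 0.239 × (1.960/0.025)² = 1117.93
Round up: n = 1118.

1118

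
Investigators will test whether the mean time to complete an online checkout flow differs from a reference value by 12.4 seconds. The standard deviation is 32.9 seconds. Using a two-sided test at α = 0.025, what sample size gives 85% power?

For a one-sample z-test, n = ((z_{α/2} + z_β)·σ/δ)².
z_{α/2} = 2.241 (two-sided α = 0.025); z_β = 1.036 (power 85% → β = 0.15).
n = (3.277 × 32.9 / 12.4)² = 75.60
Round up: n = 76.

n = 76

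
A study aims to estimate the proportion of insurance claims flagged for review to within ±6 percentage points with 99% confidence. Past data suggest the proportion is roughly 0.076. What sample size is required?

n = 130

For a proportion with margin E = 0.06 at 99% confidence, z = 2.576.
n = p̂(1−p̂)(z/E)² = 0.076 × 0.924 × (2.576/0.06)² = 129.44
Round up: n = 130.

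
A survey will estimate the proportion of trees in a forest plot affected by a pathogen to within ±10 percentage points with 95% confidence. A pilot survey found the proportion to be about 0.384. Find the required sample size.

91

For a proportion with margin E = 0.1 at 95% confidence, z = 1.960.
n = p̂(1−p̂)(z/E)² = 0.384 × 0.616 × (1.960/0.1)² = 90.87
Round up: n = 91.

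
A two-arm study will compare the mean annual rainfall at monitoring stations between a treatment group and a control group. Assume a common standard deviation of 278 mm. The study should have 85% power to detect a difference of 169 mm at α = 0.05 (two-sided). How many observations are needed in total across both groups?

98 total

For two equal groups, n per group = 2·((z_{α/2} + z_β)·σ/δ)².
z_{α/2} = 1.960; z_β = 1.036 (power 85%).
n = 2 × (2.996 × 278 / 169)² = 2 × 24.29 = 48.58
Round up: n = 49 per group.
Total across both groups: 2 × 49 = 98.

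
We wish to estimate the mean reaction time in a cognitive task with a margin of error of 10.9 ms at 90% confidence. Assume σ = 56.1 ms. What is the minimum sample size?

n = 72

For a mean, the margin of error is E = z·σ/√n, so n = (zσ/E)².
At 90% confidence, z = 1.645.
n = (1.645 × 56.1 / 10.9)² = 71.68
Round up: n = 72.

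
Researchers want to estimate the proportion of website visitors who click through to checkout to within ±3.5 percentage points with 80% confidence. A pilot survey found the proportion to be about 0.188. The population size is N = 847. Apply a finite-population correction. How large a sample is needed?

For a proportion with margin E = 0.035 at 80% confidence, z = 1.282.
n = p̂(1−p̂)(z/E)² = 0.188 × 0.812 × (1.282/0.035)² = 204.81 — call this n₀.
Finite-population correction with N = 847: n = n₀ / (1 + (n₀−1)/N) = 204.81 / 1.241 = 165.04
Round up: n = 166.

166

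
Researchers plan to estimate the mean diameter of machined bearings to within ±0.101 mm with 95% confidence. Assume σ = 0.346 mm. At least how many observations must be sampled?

46

For a mean, the margin of error is E = z·σ/√n, so n = (zσ/E)².
At 95% confidence, z = 1.960.
n = (1.960 × 0.346 / 0.101)² = 45.08
Round up: n = 46.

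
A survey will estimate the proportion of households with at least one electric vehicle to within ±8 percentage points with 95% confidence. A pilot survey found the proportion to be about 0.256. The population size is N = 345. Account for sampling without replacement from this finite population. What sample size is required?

For a proportion with margin E = 0.08 at 95% confidence, z = 1.960.
n = p̂(1−p̂)(z/E)² = 0.256 × 0.744 × (1.960/0.08)² = 114.33 — call this n₀.
Finite-population correction with N = 345: n = n₀ / (1 + (n₀−1)/N) = 114.33 / 1.328 = 86.09
Round up: n = 87.

87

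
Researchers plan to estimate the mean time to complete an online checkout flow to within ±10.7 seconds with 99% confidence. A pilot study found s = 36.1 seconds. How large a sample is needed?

76

For a mean, the margin of error is E = z·σ/√n, so n = (zσ/E)².
At 99% confidence, z = 2.576.
n = (2.576 × 36.1 / 10.7)² = 75.53
Round up: n = 76.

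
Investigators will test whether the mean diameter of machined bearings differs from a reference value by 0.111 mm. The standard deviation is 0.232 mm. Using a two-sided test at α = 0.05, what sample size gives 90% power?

46

For a one-sample z-test, n = ((z_{α/2} + z_β)·σ/δ)².
z_{α/2} = 1.960 (two-sided α = 0.05); z_β = 1.282 (power 90% → β = 0.1).
n = (3.242 × 0.232 / 0.111)² = 45.92
Round up: n = 46.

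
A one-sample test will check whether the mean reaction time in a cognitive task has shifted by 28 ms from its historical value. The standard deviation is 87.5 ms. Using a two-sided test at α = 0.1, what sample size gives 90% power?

84

For a one-sample z-test, n = ((z_{α/2} + z_β)·σ/δ)².
z_{α/2} = 1.645 (two-sided α = 0.1); z_β = 1.282 (power 90% → β = 0.1).
n = (2.927 × 87.5 / 28)² = 83.67
Round up: n = 84.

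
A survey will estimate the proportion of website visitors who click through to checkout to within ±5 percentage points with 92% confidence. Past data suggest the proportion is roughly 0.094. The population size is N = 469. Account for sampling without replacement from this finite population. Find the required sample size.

For a proportion with margin E = 0.05 at 92% confidence, z = 1.751.
n = p̂(1−p̂)(z/E)² = 0.094 × 0.906 × (1.751/0.05)² = 104.45 — call this n₀.
Finite-population correction with N = 469: n = n₀ / (1 + (n₀−1)/N) = 104.45 / 1.221 = 85.54
Round up: n = 86.

86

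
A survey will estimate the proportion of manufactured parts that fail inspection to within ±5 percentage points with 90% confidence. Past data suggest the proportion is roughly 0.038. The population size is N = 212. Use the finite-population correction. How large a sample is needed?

n = 34

For a proportion with margin E = 0.05 at 90% confidence, z = 1.645.
n = p̂(1−p̂)(z/E)² = 0.038 × 0.962 × (1.645/0.05)² = 39.57 — call this n₀.
Finite-population correction with N = 212: n = n₀ / (1 + (n₀−1)/N) = 39.57 / 1.182 = 33.48
Round up: n = 34.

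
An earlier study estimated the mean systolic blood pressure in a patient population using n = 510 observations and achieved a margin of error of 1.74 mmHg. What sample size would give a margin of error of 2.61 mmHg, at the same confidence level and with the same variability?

227

Margin of error scales as 1/√n, so n₂ = n₁·(E₁/E₂)².
n₂ = 510 × (1.74/2.61)² = 510 × 0.4444 = 226.64
Round up: n₂ = 227.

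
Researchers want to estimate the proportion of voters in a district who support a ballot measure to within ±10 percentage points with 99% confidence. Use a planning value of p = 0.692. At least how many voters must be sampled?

For a proportion with margin E = 0.1 at 99% confidence, z = 2.576.
n = p̂(1−p̂)(z/E)² = 0.692 × 0.308 × (2.576/0.1)² = 141.43
Round up: n = 142.

142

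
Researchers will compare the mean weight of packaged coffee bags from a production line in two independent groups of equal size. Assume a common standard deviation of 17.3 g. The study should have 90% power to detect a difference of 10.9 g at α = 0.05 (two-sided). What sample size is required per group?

53 per group

For two equal groups, n per group = 2·((z_{α/2} + z_β)·σ/δ)².
z_{α/2} = 1.960; z_β = 1.282 (power 90%).
n = 2 × (3.242 × 17.3 / 10.9)² = 2 × 26.48 = 52.96
Round up: n = 53 per group.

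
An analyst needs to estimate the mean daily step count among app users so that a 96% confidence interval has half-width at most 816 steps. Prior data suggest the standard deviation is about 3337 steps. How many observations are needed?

71

For a mean, the margin of error is E = z·σ/√n, so n = (zσ/E)².
At 96% confidence, z = 2.054.
n = (2.054 × 3337 / 816)² = 70.56
Round up: n = 71.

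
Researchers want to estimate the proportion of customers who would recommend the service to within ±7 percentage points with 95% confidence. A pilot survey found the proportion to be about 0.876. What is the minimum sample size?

86

For a proportion with margin E = 0.07 at 95% confidence, z = 1.960.
n = p̂(1−p̂)(z/E)² = 0.876 × 0.124 × (1.960/0.07)² = 85.16
Round up: n = 86.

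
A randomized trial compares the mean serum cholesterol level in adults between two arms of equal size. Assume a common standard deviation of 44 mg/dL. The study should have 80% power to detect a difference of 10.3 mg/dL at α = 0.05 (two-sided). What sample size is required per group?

287 per group

For two equal groups, n per group = 2·((z_{α/2} + z_β)·σ/δ)².
z_{α/2} = 1.960; z_β = 0.842 (power 80%).
n = 2 × (2.802 × 44 / 10.3)² = 2 × 143.27 = 286.54
Round up: n = 287 per group.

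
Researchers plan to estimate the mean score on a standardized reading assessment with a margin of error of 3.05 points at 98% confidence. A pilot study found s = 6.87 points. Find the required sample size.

28

For a mean, the margin of error is E = z·σ/√n, so n = (zσ/E)².
At 98% confidence, z = 2.326.
n = (2.326 × 6.87 / 3.05)² = 27.45
Round up: n = 28.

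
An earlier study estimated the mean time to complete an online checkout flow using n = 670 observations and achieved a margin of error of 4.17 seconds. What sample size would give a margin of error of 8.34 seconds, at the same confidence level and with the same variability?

Margin of error scales as 1/√n, so n₂ = n₁·(E₁/E₂)².
n₂ = 670 × (4.17/8.34)² = 670 × 0.25 = 167.50
Round up: n₂ = 168.

168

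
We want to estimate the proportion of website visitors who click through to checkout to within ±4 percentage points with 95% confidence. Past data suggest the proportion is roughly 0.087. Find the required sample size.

For a proportion with margin E = 0.04 at 95% confidence, z = 1.960.
n = p̂(1−p̂)(z/E)² = 0.087 × 0.913 × (1.960/0.04)² = 190.71
Round up: n = 191.

191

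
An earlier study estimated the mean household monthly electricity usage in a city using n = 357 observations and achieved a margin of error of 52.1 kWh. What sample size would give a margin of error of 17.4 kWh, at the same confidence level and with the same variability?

Margin of error scales as 1/√n, so n₂ = n₁·(E₁/E₂)².
n₂ = 357 × (52.1/17.4)² = 357 × 8.966 = 3200.86
Round up: n₂ = 3201.

n = 3201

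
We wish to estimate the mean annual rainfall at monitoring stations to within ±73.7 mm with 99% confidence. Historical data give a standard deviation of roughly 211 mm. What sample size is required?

For a mean, the margin of error is E = z·σ/√n, so n = (zσ/E)².
At 99% confidence, z = 2.576.
n = (2.576 × 211 / 73.7)² = 54.39
Round up: n = 55.

55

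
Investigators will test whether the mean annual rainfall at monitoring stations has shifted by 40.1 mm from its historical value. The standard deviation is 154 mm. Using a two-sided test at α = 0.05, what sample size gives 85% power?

133

For a one-sample z-test, n = ((z_{α/2} + z_β)·σ/δ)².
z_{α/2} = 1.960 (two-sided α = 0.05); z_β = 1.036 (power 85% → β = 0.15).
n = (2.996 × 154 / 40.1)² = 132.38
Round up: n = 133.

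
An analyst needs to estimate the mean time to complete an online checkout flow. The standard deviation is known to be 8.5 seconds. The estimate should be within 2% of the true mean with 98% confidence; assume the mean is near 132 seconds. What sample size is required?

For a mean, the margin of error is E = z·σ/√n, so n = (zσ/E)².
At 98% confidence, z = 2.326.
E = 2% of 132 = 2.64 seconds.
n = (2.326 × 8.5 / 2.64)² = 56.09
Round up: n = 57.

n = 57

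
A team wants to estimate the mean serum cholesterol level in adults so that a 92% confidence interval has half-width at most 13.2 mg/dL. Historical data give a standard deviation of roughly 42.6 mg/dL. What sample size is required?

n = 32

For a mean, the margin of error is E = z·σ/√n, so n = (zσ/E)².
At 92% confidence, z = 1.751.
n = (1.751 × 42.6 / 13.2)² = 31.93
Round up: n = 32.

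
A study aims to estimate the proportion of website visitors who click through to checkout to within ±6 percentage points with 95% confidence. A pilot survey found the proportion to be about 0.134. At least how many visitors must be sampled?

n = 124

For a proportion with margin E = 0.06 at 95% confidence, z = 1.960.
n = p̂(1−p̂)(z/E)² = 0.134 × 0.866 × (1.960/0.06)² = 123.83
Round up: n = 124.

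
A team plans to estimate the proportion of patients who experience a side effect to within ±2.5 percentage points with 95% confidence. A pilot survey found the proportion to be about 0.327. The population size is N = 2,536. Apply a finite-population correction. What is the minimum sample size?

For a proportion with margin E = 0.025 at 95% confidence, z = 1.960.
n = p̂(1−p̂)(z/E)² = 0.327 × 0.673 × (1.960/0.025)² = 1352.68 — call this n₀.
Finite-population correction with N = 2,536: n = n₀ / (1 + (n₀−1)/N) = 1352.68 / 1.533 = 882.37
Round up: n = 883.

883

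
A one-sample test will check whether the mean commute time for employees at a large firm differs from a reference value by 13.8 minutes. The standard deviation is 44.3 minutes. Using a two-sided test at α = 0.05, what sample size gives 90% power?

For a one-sample z-test, n = ((z_{α/2} + z_β)·σ/δ)².
z_{α/2} = 1.960 (two-sided α = 0.05); z_β = 1.282 (power 90% → β = 0.1).
n = (3.242 × 44.3 / 13.8)² = 108.31
Round up: n = 109.

109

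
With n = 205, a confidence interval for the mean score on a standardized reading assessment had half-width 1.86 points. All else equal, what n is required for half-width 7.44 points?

13

Margin of error scales as 1/√n, so n₂ = n₁·(E₁/E₂)².
n₂ = 205 × (1.86/7.44)² = 205 × 0.0625 = 12.81
Round up: n₂ = 13.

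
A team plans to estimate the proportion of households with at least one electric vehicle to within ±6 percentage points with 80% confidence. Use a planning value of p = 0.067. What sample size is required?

For a proportion with margin E = 0.06 at 80% confidence, z = 1.282.
n = p̂(1−p̂)(z/E)² = 0.067 × 0.933 × (1.282/0.06)² = 28.54
Round up: n = 29.

29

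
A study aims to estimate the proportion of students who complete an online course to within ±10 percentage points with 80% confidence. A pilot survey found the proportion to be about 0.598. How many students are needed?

For a proportion with margin E = 0.1 at 80% confidence, z = 1.282.
n = p̂(1−p̂)(z/E)² = 0.598 × 0.402 × (1.282/0.1)² = 39.51
Round up: n = 40.

40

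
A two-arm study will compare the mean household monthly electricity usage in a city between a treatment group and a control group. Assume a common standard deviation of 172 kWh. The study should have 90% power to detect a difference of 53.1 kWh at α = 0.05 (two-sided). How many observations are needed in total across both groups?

For two equal groups, n per group = 2·((z_{α/2} + z_β)·σ/δ)².
z_{α/2} = 1.960; z_β = 1.282 (power 90%).
n = 2 × (3.242 × 172 / 53.1)² = 2 × 110.28 = 220.56
Round up: n = 221 per group.
Total across both groups: 2 × 221 = 442.

442 total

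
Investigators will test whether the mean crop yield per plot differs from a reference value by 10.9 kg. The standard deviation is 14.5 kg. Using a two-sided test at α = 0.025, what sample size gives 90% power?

22

For a one-sample z-test, n = ((z_{α/2} + z_β)·σ/δ)².
z_{α/2} = 2.241 (two-sided α = 0.025); z_β = 1.282 (power 90% → β = 0.1).
n = (3.523 × 14.5 / 10.9)² = 21.96
Round up: n = 22.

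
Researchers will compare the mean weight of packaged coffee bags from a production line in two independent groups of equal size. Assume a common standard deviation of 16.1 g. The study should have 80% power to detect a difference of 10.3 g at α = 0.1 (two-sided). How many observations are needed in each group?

31 per group

For two equal groups, n per group = 2·((z_{α/2} + z_β)·σ/δ)².
z_{α/2} = 1.645; z_β = 0.842 (power 80%).
n = 2 × (2.487 × 16.1 / 10.3)² = 2 × 15.11 = 30.22
Round up: n = 31 per group.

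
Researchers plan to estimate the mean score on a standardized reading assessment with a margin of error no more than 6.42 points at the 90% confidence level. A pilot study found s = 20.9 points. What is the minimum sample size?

For a mean, the margin of error is E = z·σ/√n, so n = (zσ/E)².
At 90% confidence, z = 1.645.
n = (1.645 × 20.9 / 6.42)² = 28.68
Round up: n = 29.

n = 29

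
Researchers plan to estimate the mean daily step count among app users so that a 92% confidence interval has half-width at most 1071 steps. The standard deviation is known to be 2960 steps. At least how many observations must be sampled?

For a mean, the margin of error is E = z·σ/√n, so n = (zσ/E)².
At 92% confidence, z = 1.751.
n = (1.751 × 2960 / 1071)² = 23.42
Round up: n = 24.

n = 24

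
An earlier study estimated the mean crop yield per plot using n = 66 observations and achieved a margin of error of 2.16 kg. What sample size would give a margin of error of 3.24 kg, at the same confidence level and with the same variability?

Margin of error scales as 1/√n, so n₂ = n₁·(E₁/E₂)².
n₂ = 66 × (2.16/3.24)² = 66 × 0.4444 = 29.33
Round up: n₂ = 30.

n = 30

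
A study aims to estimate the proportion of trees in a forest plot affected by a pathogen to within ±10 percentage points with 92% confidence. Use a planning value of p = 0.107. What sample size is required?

For a proportion with margin E = 0.1 at 92% confidence, z = 1.751.
n = p̂(1−p̂)(z/E)² = 0.107 × 0.893 × (1.751/0.1)² = 29.30
Round up: n = 30.

n = 30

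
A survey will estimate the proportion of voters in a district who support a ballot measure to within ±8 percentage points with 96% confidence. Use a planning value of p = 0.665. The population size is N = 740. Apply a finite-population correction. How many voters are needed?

123

For a proportion with margin E = 0.08 at 96% confidence, z = 2.054.
n = p̂(1−p̂)(z/E)² = 0.665 × 0.335 × (2.054/0.08)² = 146.85 — call this n₀.
Finite-population correction with N = 740: n = n₀ / (1 + (n₀−1)/N) = 146.85 / 1.197 = 122.68
Round up: n = 123.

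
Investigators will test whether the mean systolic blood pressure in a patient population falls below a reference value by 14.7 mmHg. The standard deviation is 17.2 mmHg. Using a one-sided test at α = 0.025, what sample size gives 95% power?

18

For a one-sample z-test, n = ((z_α + z_β)·σ/δ)².
z_α = 1.960 (one-sided α = 0.025); z_β = 1.645 (power 95% → β = 0.05).
n = (3.605 × 17.2 / 14.7)² = 17.79
Round up: n = 18.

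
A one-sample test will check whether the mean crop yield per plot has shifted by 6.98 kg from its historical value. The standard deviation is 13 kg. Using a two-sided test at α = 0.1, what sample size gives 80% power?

22

For a one-sample z-test, n = ((z_{α/2} + z_β)·σ/δ)².
z_{α/2} = 1.645 (two-sided α = 0.1); z_β = 0.842 (power 80% → β = 0.2).
n = (2.487 × 13 / 6.98)² = 21.45
Round up: n = 22.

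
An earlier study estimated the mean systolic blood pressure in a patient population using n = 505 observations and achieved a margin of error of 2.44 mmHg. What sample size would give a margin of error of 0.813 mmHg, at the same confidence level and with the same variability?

Margin of error scales as 1/√n, so n₂ = n₁·(E₁/E₂)².
n₂ = 505 × (2.44/0.813)² = 505 × 9.007 = 4548.53
Round up: n₂ = 4549.

4549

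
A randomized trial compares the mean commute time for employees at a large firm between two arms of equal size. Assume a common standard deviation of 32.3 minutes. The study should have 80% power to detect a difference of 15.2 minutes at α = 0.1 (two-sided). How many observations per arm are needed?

56 per group

For two equal groups, n per group = 2·((z_{α/2} + z_β)·σ/δ)².
z_{α/2} = 1.645; z_β = 0.842 (power 80%).
n = 2 × (2.487 × 32.3 / 15.2)² = 2 × 27.93 = 55.86
Round up: n = 56 per group.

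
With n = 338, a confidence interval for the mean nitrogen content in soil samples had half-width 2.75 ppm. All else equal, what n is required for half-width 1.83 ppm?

764

Margin of error scales as 1/√n, so n₂ = n₁·(E₁/E₂)².
n₂ = 338 × (2.75/1.83)² = 338 × 2.258 = 763.20
Round up: n₂ = 764.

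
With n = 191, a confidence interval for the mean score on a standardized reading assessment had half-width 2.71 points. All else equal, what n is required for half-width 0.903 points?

Margin of error scales as 1/√n, so n₂ = n₁·(E₁/E₂)².
n₂ = 191 × (2.71/0.903)² = 191 × 9.007 = 1720.34
Round up: n₂ = 1721.

1721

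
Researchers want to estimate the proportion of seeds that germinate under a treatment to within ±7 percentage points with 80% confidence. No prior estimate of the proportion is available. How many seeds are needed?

84

For a proportion with margin E = 0.07 at 80% confidence, z = 1.282.
With no prior estimate, use p = 0.5, which maximizes p(1−p) at 0.25.
n = 0.25 × (z/E)² = 0.25 × (1.282/0.07)² = 83.85
Round up: n = 84.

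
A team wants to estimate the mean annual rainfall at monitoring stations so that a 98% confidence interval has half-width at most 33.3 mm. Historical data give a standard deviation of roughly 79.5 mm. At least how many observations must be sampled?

n = 31

For a mean, the margin of error is E = z·σ/√n, so n = (zσ/E)².
At 98% confidence, z = 2.326.
n = (2.326 × 79.5 / 33.3)² = 30.84
Round up: n = 31.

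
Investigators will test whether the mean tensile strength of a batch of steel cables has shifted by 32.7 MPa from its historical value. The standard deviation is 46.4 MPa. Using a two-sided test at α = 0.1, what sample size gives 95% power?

For a one-sample z-test, n = ((z_{α/2} + z_β)·σ/δ)².
z_{α/2} = 1.645 (two-sided α = 0.1); z_β = 1.645 (power 95% → β = 0.05).
n = (3.290 × 46.4 / 32.7)² = 21.79
Round up: n = 22.

22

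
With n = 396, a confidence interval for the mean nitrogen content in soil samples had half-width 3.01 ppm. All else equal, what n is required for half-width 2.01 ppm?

889

Margin of error scales as 1/√n, so n₂ = n₁·(E₁/E₂)².
n₂ = 396 × (3.01/2.01)² = 396 × 2.243 = 888.23
Round up: n₂ = 889.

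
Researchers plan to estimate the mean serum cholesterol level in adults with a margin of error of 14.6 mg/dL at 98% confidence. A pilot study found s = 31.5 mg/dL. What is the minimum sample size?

For a mean, the margin of error is E = z·σ/√n, so n = (zσ/E)².
At 98% confidence, z = 2.326.
n = (2.326 × 31.5 / 14.6)² = 25.18
Round up: n = 26.

26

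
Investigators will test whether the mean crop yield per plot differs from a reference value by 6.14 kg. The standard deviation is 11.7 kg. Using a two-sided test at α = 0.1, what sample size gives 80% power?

n = 23

For a one-sample z-test, n = ((z_{α/2} + z_β)·σ/δ)².
z_{α/2} = 1.645 (two-sided α = 0.1); z_β = 0.842 (power 80% → β = 0.2).
n = (2.487 × 11.7 / 6.14)² = 22.46
Round up: n = 23.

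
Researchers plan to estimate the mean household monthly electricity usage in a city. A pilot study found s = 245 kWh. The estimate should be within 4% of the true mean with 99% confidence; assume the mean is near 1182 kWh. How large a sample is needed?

179

For a mean, the margin of error is E = z·σ/√n, so n = (zσ/E)².
At 99% confidence, z = 2.576.
E = 4% of 1182 = 47.28 kWh.
n = (2.576 × 245 / 47.28)² = 178.18
Round up: n = 179.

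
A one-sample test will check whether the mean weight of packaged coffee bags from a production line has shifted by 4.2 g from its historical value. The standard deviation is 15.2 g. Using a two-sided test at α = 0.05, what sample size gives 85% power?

118

For a one-sample z-test, n = ((z_{α/2} + z_β)·σ/δ)².
z_{α/2} = 1.960 (two-sided α = 0.05); z_β = 1.036 (power 85% → β = 0.15).
n = (2.996 × 15.2 / 4.2)² = 117.56
Round up: n = 118.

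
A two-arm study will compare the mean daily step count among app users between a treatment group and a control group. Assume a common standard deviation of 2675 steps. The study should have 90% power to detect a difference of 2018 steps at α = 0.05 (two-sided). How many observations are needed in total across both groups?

For two equal groups, n per group = 2·((z_{α/2} + z_β)·σ/δ)².
z_{α/2} = 1.960; z_β = 1.282 (power 90%).
n = 2 × (3.242 × 2675 / 2018)² = 2 × 18.47 = 36.94
Round up: n = 37 per group.
Total across both groups: 2 × 37 = 74.

74 total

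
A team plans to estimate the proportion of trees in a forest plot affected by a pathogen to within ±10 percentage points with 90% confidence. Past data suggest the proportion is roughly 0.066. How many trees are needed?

n = 17

For a proportion with margin E = 0.1 at 90% confidence, z = 1.645.
n = p̂(1−p̂)(z/E)² = 0.066 × 0.934 × (1.645/0.1)² = 16.68
Round up: n = 17.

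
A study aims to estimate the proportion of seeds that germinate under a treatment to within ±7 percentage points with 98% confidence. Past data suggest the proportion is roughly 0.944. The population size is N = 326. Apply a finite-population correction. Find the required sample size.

50

For a proportion with margin E = 0.07 at 98% confidence, z = 2.326.
n = p̂(1−p̂)(z/E)² = 0.944 × 0.056 × (2.326/0.07)² = 58.37 — call this n₀.
Finite-population correction with N = 326: n = n₀ / (1 + (n₀−1)/N) = 58.37 / 1.176 = 49.63
Round up: n = 50.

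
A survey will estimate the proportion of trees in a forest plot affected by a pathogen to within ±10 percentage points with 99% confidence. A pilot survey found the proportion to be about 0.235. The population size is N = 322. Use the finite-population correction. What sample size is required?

For a proportion with margin E = 0.1 at 99% confidence, z = 2.576.
n = p̂(1−p̂)(z/E)² = 0.235 × 0.765 × (2.576/0.1)² = 119.29 — call this n₀.
Finite-population correction with N = 322: n = n₀ / (1 + (n₀−1)/N) = 119.29 / 1.367 = 87.26
Round up: n = 88.

88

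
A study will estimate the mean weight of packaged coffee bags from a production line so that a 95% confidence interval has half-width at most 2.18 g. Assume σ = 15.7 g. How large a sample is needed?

For a mean, the margin of error is E = z·σ/√n, so n = (zσ/E)².
At 95% confidence, z = 1.960.
n = (1.960 × 15.7 / 2.18)² = 199.25
Round up: n = 200.

n = 200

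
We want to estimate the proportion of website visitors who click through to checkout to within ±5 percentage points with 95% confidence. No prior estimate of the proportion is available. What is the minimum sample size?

n = 385

For a proportion with margin E = 0.05 at 95% confidence, z = 1.960.
With no prior estimate, use p = 0.5, which maximizes p(1−p) at 0.25.
n = 0.25 × (z/E)² = 0.25 × (1.960/0.05)² = 384.16
Round up: n = 385.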